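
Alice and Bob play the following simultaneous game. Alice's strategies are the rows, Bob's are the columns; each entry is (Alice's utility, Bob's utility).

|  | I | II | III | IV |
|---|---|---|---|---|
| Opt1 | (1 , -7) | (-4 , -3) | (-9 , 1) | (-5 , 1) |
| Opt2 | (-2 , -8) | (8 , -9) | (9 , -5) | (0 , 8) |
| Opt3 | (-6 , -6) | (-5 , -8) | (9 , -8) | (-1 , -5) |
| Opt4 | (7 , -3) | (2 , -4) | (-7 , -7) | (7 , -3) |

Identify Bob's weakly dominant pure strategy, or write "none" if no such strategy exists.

IV vs I: Opt1: 1>-7, Opt2: 8>-8, Opt3: -5>-6, Opt4: -3=-3.
IV vs II: Opt1: 1>-3, Opt2: 8>-9, Opt3: -5>-8, Opt4: -3>-4.
IV vs III: Opt1: 1=1, Opt2: 8>-5, Opt3: -5>-8, Opt4: -3>-7.
IV is at least as good as every other strategy against every opponent action, so it is weakly dominant.

IV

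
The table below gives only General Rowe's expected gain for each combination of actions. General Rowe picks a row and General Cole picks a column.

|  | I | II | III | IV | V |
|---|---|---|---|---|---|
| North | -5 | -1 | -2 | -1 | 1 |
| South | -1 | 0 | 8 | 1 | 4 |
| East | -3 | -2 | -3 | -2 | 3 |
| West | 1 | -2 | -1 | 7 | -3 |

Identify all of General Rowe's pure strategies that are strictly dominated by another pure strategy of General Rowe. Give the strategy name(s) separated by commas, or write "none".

North, East

North: dominated, since South does at least as well everywhere (I: -1>-5, II: 0>-1, III: 8>-2, IV: 1>-1, V: 4>1).
South: no other strategy beats it everywhere (North at I (-1>-5); East at I (-1>-3); West at II (0>-2)).
South strictly dominates East — I: -1>-3, II: 0>-2, III: 8>-3, IV: 1>-2, V: 4>3.
Nothing dominates West: North at I (1>-5); South at I (1>-1); East at I (1>-3).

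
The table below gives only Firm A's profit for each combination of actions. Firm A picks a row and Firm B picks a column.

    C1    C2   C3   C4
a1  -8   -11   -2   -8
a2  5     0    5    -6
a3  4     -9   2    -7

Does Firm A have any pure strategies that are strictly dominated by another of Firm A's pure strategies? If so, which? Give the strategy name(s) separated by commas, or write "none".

a1 is strictly dominated by a2 (C1: 5>-8, C2: 0>-11, C3: 5>-2, C4: -6>-8).
Nothing dominates a2: a1 at C1 (5>-8); a3 at C1 (5>4).
a3 is strictly dominated by a2 (C1: 5>4, C2: 0>-9, C3: 5>2, C4: -6>-7).

a1, a3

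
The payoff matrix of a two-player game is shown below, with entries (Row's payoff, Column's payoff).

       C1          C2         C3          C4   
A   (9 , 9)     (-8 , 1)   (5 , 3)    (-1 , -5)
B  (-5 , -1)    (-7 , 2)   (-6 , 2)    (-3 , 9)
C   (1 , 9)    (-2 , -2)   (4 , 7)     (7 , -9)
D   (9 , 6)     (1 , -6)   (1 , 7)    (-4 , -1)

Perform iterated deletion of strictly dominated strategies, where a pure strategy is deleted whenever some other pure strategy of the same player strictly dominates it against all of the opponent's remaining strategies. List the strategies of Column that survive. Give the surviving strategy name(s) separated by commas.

C1, C3

Row B is eliminated: C beats it against every remaining column (C1: 1>-5, C2: -2>-7, C3: 4>-6, C4: 7>-3).
Column's strategy C2 is strictly dominated by C1 (A: 9>1, C: 9>-2, D: 6>-6) and is removed.
For Column, C1 strictly dominates C4 on the remaining rows (A: 9>-5, C: 9>-9, D: 6>-1); eliminate C4.
Row C is eliminated: A beats it against every remaining column (C1: 9>1, C3: 5>4).
Among the remaining strategies, none is strictly dominated by another pure strategy of the same player, so the elimination stops.
Surviving strategies — Row: {A, D}; Column: {C1, C3}.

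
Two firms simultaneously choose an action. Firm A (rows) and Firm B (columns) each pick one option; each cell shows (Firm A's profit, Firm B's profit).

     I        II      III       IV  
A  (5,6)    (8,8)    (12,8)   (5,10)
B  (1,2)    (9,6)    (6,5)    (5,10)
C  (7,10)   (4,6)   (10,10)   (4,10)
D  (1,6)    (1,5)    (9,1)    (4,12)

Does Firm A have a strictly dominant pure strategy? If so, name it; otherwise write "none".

none

A fails to dominate B at II (8<9).
B fails to dominate A at I (1<5).
C fails to dominate A at II (4<8).
D fails to dominate A at I (1<5).
No single strategy dominates all the others.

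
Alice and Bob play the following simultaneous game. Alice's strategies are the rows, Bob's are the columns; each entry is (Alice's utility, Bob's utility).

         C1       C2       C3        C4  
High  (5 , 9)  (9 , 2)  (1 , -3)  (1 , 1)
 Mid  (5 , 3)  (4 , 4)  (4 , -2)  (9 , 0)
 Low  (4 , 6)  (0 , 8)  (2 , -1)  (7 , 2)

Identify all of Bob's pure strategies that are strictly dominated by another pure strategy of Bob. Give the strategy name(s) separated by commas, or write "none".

C3, C4

C1 is not dominated — it holds its own against C2 at High (9>2); C3 at High (9>-3); C4 at High (9>1).
Nothing dominates C2: C1 at Mid (4>3); C3 at High (2>-3); C4 at High (2>1).
C3: dominated, since C1 does at least as well everywhere (High: 9>-3, Mid: 3>-2, Low: 6>-1).
C4: dominated, since C1 does at least as well everywhere (High: 9>1, Mid: 3>0, Low: 6>2).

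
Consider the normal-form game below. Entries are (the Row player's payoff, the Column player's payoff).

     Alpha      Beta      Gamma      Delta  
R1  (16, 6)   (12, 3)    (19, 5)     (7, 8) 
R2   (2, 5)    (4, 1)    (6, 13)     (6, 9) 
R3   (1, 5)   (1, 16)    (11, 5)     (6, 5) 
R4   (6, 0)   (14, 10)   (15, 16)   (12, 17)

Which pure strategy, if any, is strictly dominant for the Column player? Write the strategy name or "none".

Alpha fails to dominate Beta at R3 (5<16).
Beta fails to dominate Alpha at R1 (3<6).
Gamma fails to dominate Alpha at R1 (5<6).
Delta fails to dominate Alpha at R3 (5=5).
No single strategy dominates all the others.

none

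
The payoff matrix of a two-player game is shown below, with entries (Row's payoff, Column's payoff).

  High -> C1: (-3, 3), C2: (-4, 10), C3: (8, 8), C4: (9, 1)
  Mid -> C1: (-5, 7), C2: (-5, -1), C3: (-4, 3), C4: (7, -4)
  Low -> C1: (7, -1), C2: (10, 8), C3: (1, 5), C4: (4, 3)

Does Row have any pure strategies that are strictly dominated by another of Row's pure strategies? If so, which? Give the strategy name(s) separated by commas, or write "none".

Mid

High: no other strategy beats it everywhere (Mid at C1 (-3>-5); Low at C3 (8>1)).
Mid is strictly dominated by High (C1: -3>-5, C2: -4>-5, C3: 8>-4, C4: 9>7).
Nothing dominates Low: High at C1 (7>-3); Mid at C1 (7>-5).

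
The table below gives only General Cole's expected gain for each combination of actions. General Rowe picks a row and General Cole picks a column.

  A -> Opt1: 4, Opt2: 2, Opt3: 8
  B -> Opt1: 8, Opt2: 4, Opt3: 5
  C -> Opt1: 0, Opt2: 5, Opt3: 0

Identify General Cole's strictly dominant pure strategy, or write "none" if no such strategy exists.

Opt1 fails to dominate Opt2 at C (0<5).
Opt2 fails to dominate Opt1 at A (2<4).
Opt3 fails to dominate Opt1 at B (5<8).
No single strategy dominates all the others.

none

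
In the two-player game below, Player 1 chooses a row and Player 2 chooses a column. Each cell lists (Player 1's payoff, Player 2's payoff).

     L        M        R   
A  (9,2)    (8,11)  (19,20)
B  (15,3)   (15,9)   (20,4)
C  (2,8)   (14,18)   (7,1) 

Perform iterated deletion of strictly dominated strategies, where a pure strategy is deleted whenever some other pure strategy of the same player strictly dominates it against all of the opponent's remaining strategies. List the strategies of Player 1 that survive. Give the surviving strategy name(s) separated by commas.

Player 1's strategy A is strictly dominated by B (L: 15>9, M: 15>8, R: 20>19) and is removed.
For Player 1, B strictly dominates C on the remaining columns (L: 15>2, M: 15>14, R: 20>7); eliminate C.
Column L is eliminated: M beats it against every remaining row (B: 9>3).
Player 2's strategy R is strictly dominated by M (B: 9>4) and is removed.
Among the remaining strategies, none is strictly dominated by another pure strategy of the same player, so the elimination stops.
Surviving strategies — Player 1: {B}; Player 2: {M}.

B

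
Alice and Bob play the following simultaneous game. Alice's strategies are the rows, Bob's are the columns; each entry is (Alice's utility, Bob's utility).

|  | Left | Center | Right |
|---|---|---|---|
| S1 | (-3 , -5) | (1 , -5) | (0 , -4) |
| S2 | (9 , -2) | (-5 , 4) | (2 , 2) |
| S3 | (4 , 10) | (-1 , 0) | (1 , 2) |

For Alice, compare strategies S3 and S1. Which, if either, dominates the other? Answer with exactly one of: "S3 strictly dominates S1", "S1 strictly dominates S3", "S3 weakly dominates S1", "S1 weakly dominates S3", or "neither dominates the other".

S3's payoffs vs S1's, by Bob's action — Left: 4>-3, Center: -1<1, Right: 1>0.
S3 does better at Left, Right but worse at Center; neither strategy dominates the other.

neither dominates the other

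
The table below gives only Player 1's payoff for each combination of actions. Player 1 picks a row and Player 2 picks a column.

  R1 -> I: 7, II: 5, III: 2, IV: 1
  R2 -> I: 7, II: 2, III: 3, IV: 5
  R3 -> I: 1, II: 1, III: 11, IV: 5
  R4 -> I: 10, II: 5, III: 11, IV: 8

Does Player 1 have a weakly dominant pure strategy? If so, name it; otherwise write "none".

R4 vs R1: I: 10>7, II: 5=5, III: 11>2, IV: 8>1.
R4 vs R2: I: 10>7, II: 5>2, III: 11>3, IV: 8>5.
R4 vs R3: I: 10>1, II: 5>1, III: 11=11, IV: 8>5.
R4 is at least as good as every other strategy against every opponent action, so it is weakly dominant.

R4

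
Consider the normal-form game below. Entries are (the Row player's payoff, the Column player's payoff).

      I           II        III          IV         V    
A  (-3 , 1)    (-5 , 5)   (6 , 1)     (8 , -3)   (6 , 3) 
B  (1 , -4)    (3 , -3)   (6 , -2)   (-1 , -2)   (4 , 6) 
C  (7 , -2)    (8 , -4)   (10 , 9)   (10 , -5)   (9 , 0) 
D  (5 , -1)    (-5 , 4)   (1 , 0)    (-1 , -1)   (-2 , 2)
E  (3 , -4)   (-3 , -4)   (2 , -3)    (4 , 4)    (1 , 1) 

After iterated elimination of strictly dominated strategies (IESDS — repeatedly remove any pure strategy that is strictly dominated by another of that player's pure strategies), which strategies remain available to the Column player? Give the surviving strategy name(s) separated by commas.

III

The Row player's strategy A is strictly dominated by C (I: 7>-3, II: 8>-5, III: 10>6, IV: 10>8, V: 9>6) and is removed.
Row B is eliminated: C beats it against every remaining column (I: 7>1, II: 8>3, III: 10>6, IV: 10>-1, V: 9>4).
Row D is eliminated: C beats it against every remaining column (I: 7>5, II: 8>-5, III: 10>1, IV: 10>-1, V: 9>-2).
Row E is eliminated: C beats it against every remaining column (I: 7>3, II: 8>-3, III: 10>2, IV: 10>4, V: 9>1).
Column I is eliminated: III beats it against every remaining row (C: 9>-2).
For the Column player, III strictly dominates II on the remaining rows (C: 9>-4); eliminate II.
Column IV is eliminated: III beats it against every remaining row (C: 9>-5).
For the Column player, III strictly dominates V on the remaining rows (C: 9>0); eliminate V.
Among the remaining strategies, none is strictly dominated by another pure strategy of the same player, so the elimination stops.
Surviving strategies — the Row player: {C}; the Column player: {III}.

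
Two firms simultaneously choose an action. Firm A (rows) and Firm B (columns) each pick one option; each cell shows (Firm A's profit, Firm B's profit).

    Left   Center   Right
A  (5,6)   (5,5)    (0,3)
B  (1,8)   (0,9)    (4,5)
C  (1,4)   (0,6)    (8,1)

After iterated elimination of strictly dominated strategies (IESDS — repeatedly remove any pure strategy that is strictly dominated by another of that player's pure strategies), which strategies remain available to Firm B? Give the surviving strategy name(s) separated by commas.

Left

Column Right is eliminated: Left beats it against every remaining row (A: 6>3, B: 8>5, C: 4>1).
Row B is eliminated: A beats it against every remaining column (Left: 5>1, Center: 5>0).
For Firm A, A strictly dominates C on the remaining columns (Left: 5>1, Center: 5>0); eliminate C.
Firm B's strategy Center is strictly dominated by Left (A: 6>5) and is removed.
Among the remaining strategies, none is strictly dominated by another pure strategy of the same player, so the elimination stops.
Surviving strategies — Firm A: {A}; Firm B: {Left}.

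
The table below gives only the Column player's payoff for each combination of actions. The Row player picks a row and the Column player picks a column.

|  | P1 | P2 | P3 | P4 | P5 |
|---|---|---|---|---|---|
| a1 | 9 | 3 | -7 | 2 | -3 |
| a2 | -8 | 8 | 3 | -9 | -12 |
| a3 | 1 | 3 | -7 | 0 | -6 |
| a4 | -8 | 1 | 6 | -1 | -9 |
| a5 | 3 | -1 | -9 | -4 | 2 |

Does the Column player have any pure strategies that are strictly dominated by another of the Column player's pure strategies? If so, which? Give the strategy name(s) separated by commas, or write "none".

P4, P5

P1: no other strategy beats it everywhere (P2 at a1 (9>3); P3 at a1 (9>-7); P4 at a1 (9>2); P5 at a1 (9>-3)).
P2 is not dominated — it holds its own against P1 at a2 (8>-8); P3 at a1 (3>-7); P4 at a1 (3>2); P5 at a1 (3>-3).
P3: no other strategy beats it everywhere (P1 at a2 (3>-8); P2 at a4 (6>1); P4 at a2 (3>-9); P5 at a2 (3>-12)).
P2 strictly dominates P4 — a1: 3>2, a2: 8>-9, a3: 3>0, a4: 1>-1, a5: -1>-4.
P1 strictly dominates P5 — a1: 9>-3, a2: -8>-12, a3: 1>-6, a4: -8>-9, a5: 3>2.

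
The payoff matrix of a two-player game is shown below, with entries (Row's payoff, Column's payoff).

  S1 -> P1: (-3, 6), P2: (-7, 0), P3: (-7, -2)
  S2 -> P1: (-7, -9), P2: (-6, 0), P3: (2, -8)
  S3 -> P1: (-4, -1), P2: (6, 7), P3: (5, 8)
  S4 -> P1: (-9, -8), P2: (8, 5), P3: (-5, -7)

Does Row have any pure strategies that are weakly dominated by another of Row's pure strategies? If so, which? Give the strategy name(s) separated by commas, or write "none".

S2

S1: no other strategy beats it everywhere (S2 at P1 (-3>-7); S3 at P1 (-3>-4); S4 at P1 (-3>-9)).
S3 weakly dominates S2 — P1: -4>-7, P2: 6>-6, P3: 5>2.
S3 is not dominated — it holds its own against S1 at P2 (6>-7); S2 at P1 (-4>-7); S4 at P1 (-4>-9).
S4: no other strategy beats it everywhere (S1 at P2 (8>-7); S2 at P2 (8>-6); S3 at P2 (8>6)).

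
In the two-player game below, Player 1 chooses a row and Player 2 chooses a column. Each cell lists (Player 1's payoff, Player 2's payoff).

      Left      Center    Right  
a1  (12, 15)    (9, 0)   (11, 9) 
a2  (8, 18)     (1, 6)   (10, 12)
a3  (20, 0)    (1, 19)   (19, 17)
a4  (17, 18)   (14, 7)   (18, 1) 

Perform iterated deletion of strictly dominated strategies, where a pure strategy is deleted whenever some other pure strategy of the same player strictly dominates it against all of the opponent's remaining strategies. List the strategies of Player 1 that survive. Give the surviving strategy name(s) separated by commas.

a3, a4

Row a1 is eliminated: a4 beats it against every remaining column (Left: 17>12, Center: 14>9, Right: 18>11).
Row a2 is eliminated: a4 beats it against every remaining column (Left: 17>8, Center: 14>1, Right: 18>10).
Column Right is eliminated: Center beats it against every remaining row (a3: 19>17, a4: 7>1).
Among the remaining strategies, none is strictly dominated by another pure strategy of the same player, so the elimination stops.
Surviving strategies — Player 1: {a3, a4}; Player 2: {Left, Center}.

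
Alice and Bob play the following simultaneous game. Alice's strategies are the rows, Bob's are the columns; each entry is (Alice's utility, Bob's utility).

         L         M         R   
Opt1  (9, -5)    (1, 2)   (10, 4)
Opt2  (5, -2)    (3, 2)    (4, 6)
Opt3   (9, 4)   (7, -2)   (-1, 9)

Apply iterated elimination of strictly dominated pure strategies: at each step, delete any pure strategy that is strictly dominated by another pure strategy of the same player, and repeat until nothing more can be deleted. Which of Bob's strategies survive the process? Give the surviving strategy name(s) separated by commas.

R

For Bob, R strictly dominates L on the remaining rows (Opt1: 4>-5, Opt2: 6>-2, Opt3: 9>4); eliminate L.
Bob's strategy M is strictly dominated by R (Opt1: 4>2, Opt2: 6>2, Opt3: 9>-2) and is removed.
Row Opt2 is eliminated: Opt1 beats it against every remaining column (R: 10>4).
Row Opt3 is eliminated: Opt1 beats it against every remaining column (R: 10>-1).
Among the remaining strategies, none is strictly dominated by another pure strategy of the same player, so the elimination stops.
Surviving strategies — Alice: {Opt1}; Bob: {R}.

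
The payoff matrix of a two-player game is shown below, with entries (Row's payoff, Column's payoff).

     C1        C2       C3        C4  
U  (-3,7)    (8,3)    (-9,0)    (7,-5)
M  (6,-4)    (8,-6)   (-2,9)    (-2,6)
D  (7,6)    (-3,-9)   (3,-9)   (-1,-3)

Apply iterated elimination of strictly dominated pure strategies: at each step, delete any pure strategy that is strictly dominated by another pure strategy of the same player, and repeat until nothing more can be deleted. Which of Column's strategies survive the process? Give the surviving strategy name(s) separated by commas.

Column's strategy C2 is strictly dominated by C1 (U: 7>3, M: -4>-6, D: 6>-9) and is removed.
Row's strategy M is strictly dominated by D (C1: 7>6, C3: 3>-2, C4: -1>-2) and is removed.
Column's strategy C3 is strictly dominated by C1 (U: 7>0, D: 6>-9) and is removed.
Column C4 is eliminated: C1 beats it against every remaining row (U: 7>-5, D: 6>-3).
Row's strategy U is strictly dominated by D (C1: 7>-3) and is removed.
Among the remaining strategies, none is strictly dominated by another pure strategy of the same player, so the elimination stops.
Surviving strategies — Row: {D}; Column: {C1}.

C1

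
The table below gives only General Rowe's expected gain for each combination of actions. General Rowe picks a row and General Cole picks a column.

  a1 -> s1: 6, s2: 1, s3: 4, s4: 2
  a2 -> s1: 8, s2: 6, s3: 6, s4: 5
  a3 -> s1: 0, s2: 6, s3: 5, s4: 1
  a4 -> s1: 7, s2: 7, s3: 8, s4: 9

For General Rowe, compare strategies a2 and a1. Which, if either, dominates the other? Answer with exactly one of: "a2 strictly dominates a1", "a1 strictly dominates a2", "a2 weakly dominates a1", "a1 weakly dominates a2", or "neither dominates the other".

Compare a2 to a1 across each choice by General Cole: s1: 8>6, s2: 6>1, s3: 6>4, s4: 5>2.
Every comparison favours a2, so a2 strictly dominates a1.

a2 strictly dominates a1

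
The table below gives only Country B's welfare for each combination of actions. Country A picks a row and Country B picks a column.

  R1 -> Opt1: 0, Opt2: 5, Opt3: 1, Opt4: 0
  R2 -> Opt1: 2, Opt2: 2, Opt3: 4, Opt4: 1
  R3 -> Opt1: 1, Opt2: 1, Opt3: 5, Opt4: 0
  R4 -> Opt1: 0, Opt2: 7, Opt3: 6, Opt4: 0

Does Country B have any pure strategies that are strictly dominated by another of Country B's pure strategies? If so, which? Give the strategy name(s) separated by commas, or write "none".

Opt1, Opt4

Opt1: dominated, since Opt3 does at least as well everywhere (R1: 1>0, R2: 4>2, R3: 5>1, R4: 6>0).
Nothing dominates Opt2: Opt1 at R1 (5>0); Opt3 at R1 (5>1); Opt4 at R1 (5>0).
Opt3 is not dominated — it holds its own against Opt1 at R1 (1>0); Opt2 at R2 (4>2); Opt4 at R1 (1>0).
Opt2 strictly dominates Opt4 — R1: 5>0, R2: 2>1, R3: 1>0, R4: 7>0.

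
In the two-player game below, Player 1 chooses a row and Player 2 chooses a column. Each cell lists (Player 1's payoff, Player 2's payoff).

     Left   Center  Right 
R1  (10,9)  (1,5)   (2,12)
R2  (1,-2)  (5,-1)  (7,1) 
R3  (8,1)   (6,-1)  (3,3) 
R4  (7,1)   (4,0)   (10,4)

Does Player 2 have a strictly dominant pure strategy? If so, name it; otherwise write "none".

Right vs Left: R1: 12>9, R2: 1>-2, R3: 3>1, R4: 4>1.
Right vs Center: R1: 12>5, R2: 1>-1, R3: 3>-1, R4: 4>0.
Right strictly beats every other strategy against every opponent action, so it is strictly dominant.

Right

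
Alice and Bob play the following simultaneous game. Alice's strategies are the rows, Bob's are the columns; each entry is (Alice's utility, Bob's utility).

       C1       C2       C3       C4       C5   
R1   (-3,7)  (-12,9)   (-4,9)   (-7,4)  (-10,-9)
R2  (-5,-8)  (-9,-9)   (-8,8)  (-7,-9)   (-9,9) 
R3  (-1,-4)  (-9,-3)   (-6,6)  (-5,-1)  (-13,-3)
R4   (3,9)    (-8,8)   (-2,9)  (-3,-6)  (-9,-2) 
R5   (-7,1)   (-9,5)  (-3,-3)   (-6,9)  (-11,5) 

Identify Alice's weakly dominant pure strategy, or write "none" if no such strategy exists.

R4 vs R1: C1: 3>-3, C2: -8>-12, C3: -2>-4, C4: -3>-7, C5: -9>-10.
R4 vs R2: C1: 3>-5, C2: -8>-9, C3: -2>-8, C4: -3>-7, C5: -9=-9.
R4 vs R3: C1: 3>-1, C2: -8>-9, C3: -2>-6, C4: -3>-5, C5: -9>-13.
R4 vs R5: C1: 3>-7, C2: -8>-9, C3: -2>-3, C4: -3>-6, C5: -9>-11.
R4 is at least as good as every other strategy against every opponent action, so it is weakly dominant.

R4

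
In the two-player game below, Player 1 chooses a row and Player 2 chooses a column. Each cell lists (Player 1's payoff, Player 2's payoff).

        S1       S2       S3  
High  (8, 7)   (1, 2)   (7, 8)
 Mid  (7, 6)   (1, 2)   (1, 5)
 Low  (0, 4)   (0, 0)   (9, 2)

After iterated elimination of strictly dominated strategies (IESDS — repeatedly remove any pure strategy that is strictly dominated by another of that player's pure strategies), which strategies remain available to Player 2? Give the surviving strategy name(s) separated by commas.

Column S2 is eliminated: S1 beats it against every remaining row (High: 7>2, Mid: 6>2, Low: 4>0).
Row Mid is eliminated: High beats it against every remaining column (S1: 8>7, S3: 7>1).
Among the remaining strategies, none is strictly dominated by another pure strategy of the same player, so the elimination stops.
Surviving strategies — Player 1: {High, Low}; Player 2: {S1, S3}.

S1, S3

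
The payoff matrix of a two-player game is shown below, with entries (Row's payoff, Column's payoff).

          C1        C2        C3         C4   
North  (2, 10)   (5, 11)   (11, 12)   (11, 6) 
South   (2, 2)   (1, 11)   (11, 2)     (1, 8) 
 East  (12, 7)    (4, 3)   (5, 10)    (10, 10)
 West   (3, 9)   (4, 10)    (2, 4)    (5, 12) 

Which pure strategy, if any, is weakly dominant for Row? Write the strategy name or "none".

none

North fails to dominate East at C1 (2<12).
South fails to dominate North at C2 (1<5).
East fails to dominate North at C2 (4<5).
West fails to dominate North at C2 (4<5).
No single strategy dominates all the others.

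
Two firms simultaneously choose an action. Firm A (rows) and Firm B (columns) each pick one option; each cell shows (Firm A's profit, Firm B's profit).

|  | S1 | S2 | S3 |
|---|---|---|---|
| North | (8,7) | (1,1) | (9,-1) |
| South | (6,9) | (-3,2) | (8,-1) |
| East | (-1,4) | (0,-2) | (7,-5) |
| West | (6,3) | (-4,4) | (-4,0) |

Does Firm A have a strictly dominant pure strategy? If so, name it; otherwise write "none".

North vs South: S1: 8>6, S2: 1>-3, S3: 9>8.
North vs East: S1: 8>-1, S2: 1>0, S3: 9>7.
North vs West: S1: 8>6, S2: 1>-4, S3: 9>-4.
North strictly beats every other strategy against every opponent action, so it is strictly dominant.

North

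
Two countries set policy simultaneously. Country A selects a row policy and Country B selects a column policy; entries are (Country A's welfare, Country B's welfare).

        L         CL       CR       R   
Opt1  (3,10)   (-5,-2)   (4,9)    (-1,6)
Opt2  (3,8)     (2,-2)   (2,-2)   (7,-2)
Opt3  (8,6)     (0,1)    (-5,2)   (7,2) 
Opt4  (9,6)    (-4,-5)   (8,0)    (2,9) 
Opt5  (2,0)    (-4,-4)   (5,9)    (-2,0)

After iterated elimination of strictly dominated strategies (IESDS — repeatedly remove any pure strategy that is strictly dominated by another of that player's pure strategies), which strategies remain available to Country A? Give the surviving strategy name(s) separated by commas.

Row Opt1 is eliminated: Opt4 beats it against every remaining column (L: 9>3, CL: -4>-5, CR: 8>4, R: 2>-1).
Column CL is eliminated: L beats it against every remaining row (Opt2: 8>-2, Opt3: 6>1, Opt4: 6>-5, Opt5: 0>-4).
For Country A, Opt4 strictly dominates Opt5 on the remaining columns (L: 9>2, CR: 8>5, R: 2>-2); eliminate Opt5.
Column CR is eliminated: L beats it against every remaining row (Opt2: 8>-2, Opt3: 6>2, Opt4: 6>0).
Among the remaining strategies, none is strictly dominated by another pure strategy of the same player, so the elimination stops.
Surviving strategies — Country A: {Opt2, Opt3, Opt4}; Country B: {L, R}.

Opt2, Opt3, Opt4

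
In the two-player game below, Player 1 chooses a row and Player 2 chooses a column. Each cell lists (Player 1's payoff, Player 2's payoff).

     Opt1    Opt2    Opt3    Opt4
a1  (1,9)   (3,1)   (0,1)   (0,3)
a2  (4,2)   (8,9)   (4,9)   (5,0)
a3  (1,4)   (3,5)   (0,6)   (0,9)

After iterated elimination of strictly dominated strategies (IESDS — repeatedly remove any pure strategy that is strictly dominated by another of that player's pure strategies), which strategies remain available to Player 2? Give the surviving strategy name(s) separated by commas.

Row a1 is eliminated: a2 beats it against every remaining column (Opt1: 4>1, Opt2: 8>3, Opt3: 4>0, Opt4: 5>0).
Row a3 is eliminated: a2 beats it against every remaining column (Opt1: 4>1, Opt2: 8>3, Opt3: 4>0, Opt4: 5>0).
Column Opt1 is eliminated: Opt2 beats it against every remaining row (a2: 9>2).
For Player 2, Opt2 strictly dominates Opt4 on the remaining rows (a2: 9>0); eliminate Opt4.
Among the remaining strategies, none is strictly dominated by another pure strategy of the same player, so the elimination stops.
Surviving strategies — Player 1: {a2}; Player 2: {Opt2, Opt3}.

Opt2, Opt3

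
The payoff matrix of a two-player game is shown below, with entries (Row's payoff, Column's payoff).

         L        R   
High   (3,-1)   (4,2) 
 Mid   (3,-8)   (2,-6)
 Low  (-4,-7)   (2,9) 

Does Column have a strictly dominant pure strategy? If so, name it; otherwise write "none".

R

R vs L: High: 2>-1, Mid: -6>-8, Low: 9>-7.
R strictly beats every other strategy against every opponent action, so it is strictly dominant.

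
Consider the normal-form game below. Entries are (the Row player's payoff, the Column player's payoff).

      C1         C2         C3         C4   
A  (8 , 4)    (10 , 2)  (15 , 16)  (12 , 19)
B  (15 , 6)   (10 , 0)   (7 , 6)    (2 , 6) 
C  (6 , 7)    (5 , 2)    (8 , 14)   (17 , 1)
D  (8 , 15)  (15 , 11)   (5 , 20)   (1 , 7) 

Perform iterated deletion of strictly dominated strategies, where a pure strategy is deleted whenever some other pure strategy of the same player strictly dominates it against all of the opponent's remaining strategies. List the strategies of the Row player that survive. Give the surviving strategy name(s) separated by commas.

A, B, C

Column C2 is eliminated: C1 beats it against every remaining row (A: 4>2, B: 6>0, C: 7>2, D: 15>11).
The Row player's strategy D is strictly dominated by B (C1: 15>8, C3: 7>5, C4: 2>1) and is removed.
Among the remaining strategies, none is strictly dominated by another pure strategy of the same player, so the elimination stops.
Surviving strategies — the Row player: {A, B, C}; the Column player: {C1, C3, C4}.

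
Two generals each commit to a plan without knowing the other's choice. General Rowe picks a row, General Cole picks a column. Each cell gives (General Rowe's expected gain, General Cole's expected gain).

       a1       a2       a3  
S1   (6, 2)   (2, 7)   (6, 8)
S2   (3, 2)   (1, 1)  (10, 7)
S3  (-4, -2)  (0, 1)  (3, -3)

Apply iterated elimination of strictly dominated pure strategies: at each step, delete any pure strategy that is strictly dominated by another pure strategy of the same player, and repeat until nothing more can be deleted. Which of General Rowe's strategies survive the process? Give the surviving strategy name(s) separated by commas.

S2

For General Rowe, S1 strictly dominates S3 on the remaining columns (a1: 6>-4, a2: 2>0, a3: 6>3); eliminate S3.
Column a1 is eliminated: a3 beats it against every remaining row (S1: 8>2, S2: 7>2).
Column a2 is eliminated: a3 beats it against every remaining row (S1: 8>7, S2: 7>1).
For General Rowe, S2 strictly dominates S1 on the remaining columns (a3: 10>6); eliminate S1.
Among the remaining strategies, none is strictly dominated by another pure strategy of the same player, so the elimination stops.
Surviving strategies — General Rowe: {S2}; General Cole: {a3}.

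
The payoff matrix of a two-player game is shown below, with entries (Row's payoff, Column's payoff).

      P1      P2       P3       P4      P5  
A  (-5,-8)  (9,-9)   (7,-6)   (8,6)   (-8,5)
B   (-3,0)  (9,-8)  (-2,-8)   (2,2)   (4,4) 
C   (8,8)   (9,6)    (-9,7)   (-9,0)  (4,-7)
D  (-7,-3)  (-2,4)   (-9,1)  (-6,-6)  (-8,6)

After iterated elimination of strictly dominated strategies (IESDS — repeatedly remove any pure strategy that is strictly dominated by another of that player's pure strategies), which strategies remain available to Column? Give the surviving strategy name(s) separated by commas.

Row's strategy D is strictly dominated by B (P1: -3>-7, P2: 9>-2, P3: -2>-9, P4: 2>-6, P5: 4>-8) and is removed.
Column's strategy P2 is strictly dominated by P1 (A: -8>-9, B: 0>-8, C: 8>6) and is removed.
Among the remaining strategies, none is strictly dominated by another pure strategy of the same player, so the elimination stops.
Surviving strategies — Row: {A, B, C}; Column: {P1, P3, P4, P5}.

P1, P3, P4, P5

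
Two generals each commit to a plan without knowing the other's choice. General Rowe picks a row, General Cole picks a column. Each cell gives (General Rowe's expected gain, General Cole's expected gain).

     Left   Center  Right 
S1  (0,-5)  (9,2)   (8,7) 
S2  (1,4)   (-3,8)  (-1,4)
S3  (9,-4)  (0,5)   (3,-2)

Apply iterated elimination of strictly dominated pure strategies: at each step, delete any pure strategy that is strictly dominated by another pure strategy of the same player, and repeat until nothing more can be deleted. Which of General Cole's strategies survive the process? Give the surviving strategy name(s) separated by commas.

Row S2 is eliminated: S3 beats it against every remaining column (Left: 9>1, Center: 0>-3, Right: 3>-1).
General Cole's strategy Left is strictly dominated by Center (S1: 2>-5, S3: 5>-4) and is removed.
For General Rowe, S1 strictly dominates S3 on the remaining columns (Center: 9>0, Right: 8>3); eliminate S3.
General Cole's strategy Center is strictly dominated by Right (S1: 7>2) and is removed.
Among the remaining strategies, none is strictly dominated by another pure strategy of the same player, so the elimination stops.
Surviving strategies — General Rowe: {S1}; General Cole: {Right}.

Right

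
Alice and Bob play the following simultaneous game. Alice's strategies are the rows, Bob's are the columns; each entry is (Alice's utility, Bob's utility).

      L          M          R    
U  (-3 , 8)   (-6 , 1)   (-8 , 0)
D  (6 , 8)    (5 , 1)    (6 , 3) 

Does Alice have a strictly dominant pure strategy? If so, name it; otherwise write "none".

D

D vs U: L: 6>-3, M: 5>-6, R: 6>-8.
D strictly beats every other strategy against every opponent action, so it is strictly dominant.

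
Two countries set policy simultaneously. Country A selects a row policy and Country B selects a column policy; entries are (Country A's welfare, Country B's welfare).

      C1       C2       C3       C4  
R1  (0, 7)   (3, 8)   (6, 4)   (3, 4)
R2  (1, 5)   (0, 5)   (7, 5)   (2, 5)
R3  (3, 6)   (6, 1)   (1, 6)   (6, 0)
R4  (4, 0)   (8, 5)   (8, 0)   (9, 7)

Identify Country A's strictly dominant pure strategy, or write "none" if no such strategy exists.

R4

R4 vs R1: C1: 4>0, C2: 8>3, C3: 8>6, C4: 9>3.
R4 vs R2: C1: 4>1, C2: 8>0, C3: 8>7, C4: 9>2.
R4 vs R3: C1: 4>3, C2: 8>6, C3: 8>1, C4: 9>6.
R4 strictly beats every other strategy against every opponent action, so it is strictly dominant.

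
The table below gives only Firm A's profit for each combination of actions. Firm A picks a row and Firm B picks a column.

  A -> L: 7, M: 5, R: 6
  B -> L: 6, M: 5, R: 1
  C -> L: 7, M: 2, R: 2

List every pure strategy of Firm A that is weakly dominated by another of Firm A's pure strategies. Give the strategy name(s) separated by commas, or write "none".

A is not dominated — it holds its own against B at L (7>6); C at M (5>2).
B: dominated, since A does at least as well everywhere (L: 7>6, M: 5=5, R: 6>1).
A weakly dominates C — L: 7=7, M: 5>2, R: 6>2.

B, C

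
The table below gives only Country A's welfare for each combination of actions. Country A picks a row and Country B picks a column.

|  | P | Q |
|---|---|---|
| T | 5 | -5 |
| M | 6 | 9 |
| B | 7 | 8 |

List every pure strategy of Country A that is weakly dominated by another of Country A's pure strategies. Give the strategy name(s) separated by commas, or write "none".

M weakly dominates T — P: 6>5, Q: 9>-5.
M is not dominated — it holds its own against T at P (6>5); B at Q (9>8).
Nothing dominates B: T at P (7>5); M at P (7>6).

T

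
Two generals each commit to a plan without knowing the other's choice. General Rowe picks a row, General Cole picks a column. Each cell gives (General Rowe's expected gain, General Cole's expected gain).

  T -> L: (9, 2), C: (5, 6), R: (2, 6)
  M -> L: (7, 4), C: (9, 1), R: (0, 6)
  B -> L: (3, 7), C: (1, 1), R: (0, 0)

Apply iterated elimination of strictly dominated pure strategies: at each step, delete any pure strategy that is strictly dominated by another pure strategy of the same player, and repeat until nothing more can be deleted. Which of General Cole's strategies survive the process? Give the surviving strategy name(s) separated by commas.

C, R

General Rowe's strategy B is strictly dominated by T (L: 9>3, C: 5>1, R: 2>0) and is removed.
Column L is eliminated: R beats it against every remaining row (T: 6>2, M: 6>4).
Among the remaining strategies, none is strictly dominated by another pure strategy of the same player, so the elimination stops.
Surviving strategies — General Rowe: {T, M}; General Cole: {C, R}.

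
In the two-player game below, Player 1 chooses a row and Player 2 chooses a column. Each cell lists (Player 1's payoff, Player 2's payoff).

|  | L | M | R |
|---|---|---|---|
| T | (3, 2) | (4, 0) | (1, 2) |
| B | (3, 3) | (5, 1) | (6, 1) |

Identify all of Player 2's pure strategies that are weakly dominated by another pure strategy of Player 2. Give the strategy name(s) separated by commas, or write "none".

L is not dominated — it holds its own against M at T (2>0); R at B (3>1).
M is weakly dominated by L (T: 2>0, B: 3>1).
R is weakly dominated by L (T: 2=2, B: 3>1).

M, R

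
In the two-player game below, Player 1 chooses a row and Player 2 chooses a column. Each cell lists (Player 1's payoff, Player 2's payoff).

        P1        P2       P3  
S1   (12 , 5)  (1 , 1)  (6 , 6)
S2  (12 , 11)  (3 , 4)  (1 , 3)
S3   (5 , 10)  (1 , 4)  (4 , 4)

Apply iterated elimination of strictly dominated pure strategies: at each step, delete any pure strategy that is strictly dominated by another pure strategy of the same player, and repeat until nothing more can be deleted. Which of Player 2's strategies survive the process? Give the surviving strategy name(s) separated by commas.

Player 2's strategy P2 is strictly dominated by P1 (S1: 5>1, S2: 11>4, S3: 10>4) and is removed.
Player 1's strategy S3 is strictly dominated by S1 (P1: 12>5, P3: 6>4) and is removed.
Among the remaining strategies, none is strictly dominated by another pure strategy of the same player, so the elimination stops.
Surviving strategies — Player 1: {S1, S2}; Player 2: {P1, P3}.

P1, P3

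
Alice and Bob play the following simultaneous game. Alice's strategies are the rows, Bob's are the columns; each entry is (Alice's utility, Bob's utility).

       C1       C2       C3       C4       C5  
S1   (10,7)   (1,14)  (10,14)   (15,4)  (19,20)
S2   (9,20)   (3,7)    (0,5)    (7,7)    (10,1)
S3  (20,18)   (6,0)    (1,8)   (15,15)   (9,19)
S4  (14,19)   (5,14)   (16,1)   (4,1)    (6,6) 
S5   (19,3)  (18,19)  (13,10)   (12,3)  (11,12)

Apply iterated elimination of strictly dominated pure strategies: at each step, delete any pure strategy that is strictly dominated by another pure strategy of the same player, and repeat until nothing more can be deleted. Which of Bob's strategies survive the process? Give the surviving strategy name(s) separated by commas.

Alice's strategy S2 is strictly dominated by S5 (C1: 19>9, C2: 18>3, C3: 13>0, C4: 12>7, C5: 11>10) and is removed.
Bob's strategy C3 is strictly dominated by C5 (S1: 20>14, S3: 19>8, S4: 6>1, S5: 12>10) and is removed.
Row S4 is eliminated: S3 beats it against every remaining column (C1: 20>14, C2: 6>5, C4: 15>4, C5: 9>6).
For Bob, C5 strictly dominates C1 on the remaining rows (S1: 20>7, S3: 19>18, S5: 12>3); eliminate C1.
Column C4 is eliminated: C5 beats it against every remaining row (S1: 20>4, S3: 19>15, S5: 12>3).
For Alice, S5 strictly dominates S3 on the remaining columns (C2: 18>6, C5: 11>9); eliminate S3.
Among the remaining strategies, none is strictly dominated by another pure strategy of the same player, so the elimination stops.
Surviving strategies — Alice: {S1, S5}; Bob: {C2, C5}.

C2, C5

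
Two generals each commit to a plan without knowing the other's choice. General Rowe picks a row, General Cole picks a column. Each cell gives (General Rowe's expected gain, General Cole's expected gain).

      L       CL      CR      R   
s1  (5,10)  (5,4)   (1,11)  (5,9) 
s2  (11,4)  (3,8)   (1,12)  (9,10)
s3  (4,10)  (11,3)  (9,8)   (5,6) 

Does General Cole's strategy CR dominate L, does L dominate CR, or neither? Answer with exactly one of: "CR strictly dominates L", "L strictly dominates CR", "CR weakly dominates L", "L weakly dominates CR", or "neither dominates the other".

neither dominates the other

Compare CR to L across every action of General Rowe: s1: 11>10, s2: 12>4, s3: 8<10.
CR does better at s1, s2 but worse at s3; neither strategy dominates the other.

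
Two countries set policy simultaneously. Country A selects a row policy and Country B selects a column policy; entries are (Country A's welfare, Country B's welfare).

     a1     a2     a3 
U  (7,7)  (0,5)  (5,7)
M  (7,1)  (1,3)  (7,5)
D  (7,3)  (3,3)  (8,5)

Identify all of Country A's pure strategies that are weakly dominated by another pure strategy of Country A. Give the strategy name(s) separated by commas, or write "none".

U, M

U: dominated, since M does at least as well everywhere (a1: 7=7, a2: 1>0, a3: 7>5).
D weakly dominates M — a1: 7=7, a2: 3>1, a3: 8>7.
Nothing dominates D: U at a2 (3>0); M at a2 (3>1).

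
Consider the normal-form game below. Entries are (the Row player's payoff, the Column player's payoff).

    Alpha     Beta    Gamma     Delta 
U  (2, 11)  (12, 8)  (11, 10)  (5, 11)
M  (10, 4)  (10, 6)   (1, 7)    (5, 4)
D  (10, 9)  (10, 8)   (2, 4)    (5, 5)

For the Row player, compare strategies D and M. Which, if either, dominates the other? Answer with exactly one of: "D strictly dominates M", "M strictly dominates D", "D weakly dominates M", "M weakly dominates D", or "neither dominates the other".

Compare D to M across every action of the Column player: Alpha: 10=10, Beta: 10=10, Gamma: 2>1, Delta: 5=5.
D is at least as good everywhere and strictly better somewhere (tied only at Alpha, Beta, Delta), so D weakly but not strictly dominates M.

D weakly dominates M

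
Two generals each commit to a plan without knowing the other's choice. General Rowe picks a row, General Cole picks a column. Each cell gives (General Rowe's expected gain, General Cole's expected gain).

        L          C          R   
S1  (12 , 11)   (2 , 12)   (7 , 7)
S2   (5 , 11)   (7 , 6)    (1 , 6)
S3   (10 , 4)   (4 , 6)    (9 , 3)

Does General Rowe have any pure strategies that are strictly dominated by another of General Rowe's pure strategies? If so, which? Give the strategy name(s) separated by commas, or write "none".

S1: no other strategy beats it everywhere (S2 at L (12>5); S3 at L (12>10)).
Nothing dominates S2: S1 at C (7>2); S3 at C (7>4).
Nothing dominates S3: S1 at C (4>2); S2 at L (10>5).

none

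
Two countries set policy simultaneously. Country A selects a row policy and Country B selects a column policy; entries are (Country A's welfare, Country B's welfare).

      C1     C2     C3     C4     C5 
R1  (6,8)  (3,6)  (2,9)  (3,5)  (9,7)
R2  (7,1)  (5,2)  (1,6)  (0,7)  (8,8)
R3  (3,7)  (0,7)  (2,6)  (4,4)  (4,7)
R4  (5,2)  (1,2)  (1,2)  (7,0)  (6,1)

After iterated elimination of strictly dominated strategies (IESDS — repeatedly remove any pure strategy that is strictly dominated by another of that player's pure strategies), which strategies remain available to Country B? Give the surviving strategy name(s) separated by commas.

C1, C2, C3, C5

Country B's strategy C4 is strictly dominated by C5 (R1: 7>5, R2: 8>7, R3: 7>4, R4: 1>0) and is removed.
Country A's strategy R4 is strictly dominated by R1 (C1: 6>5, C2: 3>1, C3: 2>1, C5: 9>6) and is removed.
Among the remaining strategies, none is strictly dominated by another pure strategy of the same player, so the elimination stops.
Surviving strategies — Country A: {R1, R2, R3}; Country B: {C1, C2, C3, C5}.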